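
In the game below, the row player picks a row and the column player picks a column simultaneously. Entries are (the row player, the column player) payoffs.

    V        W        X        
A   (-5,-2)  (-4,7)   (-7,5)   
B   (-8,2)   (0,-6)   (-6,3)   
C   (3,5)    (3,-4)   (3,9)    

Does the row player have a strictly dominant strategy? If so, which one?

A strategy is strictly dominant if it gives the row player a strictly higher payoff than every other strategy, against every choice by the opponent.
C strictly dominates: vs V: 3 > each of {-5, -8}; vs W: 3 > each of {-4, 0}; vs X: 3 > each of {-7, -6}.

C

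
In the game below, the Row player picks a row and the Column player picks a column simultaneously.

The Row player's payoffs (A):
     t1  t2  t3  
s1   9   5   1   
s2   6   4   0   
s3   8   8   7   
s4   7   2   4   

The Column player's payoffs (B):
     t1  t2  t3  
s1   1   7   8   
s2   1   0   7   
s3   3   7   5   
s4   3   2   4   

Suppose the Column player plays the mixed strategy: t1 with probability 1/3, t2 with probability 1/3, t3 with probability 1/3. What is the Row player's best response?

Compute the Row player's expected payoff from each pure strategy against the given mix.
s1: (1/3)·9 + (1/3)·5 + (1/3)·1 = 5
s2: (1/3)·6 + (1/3)·4 + (1/3)·0 = 10/3
s3: (1/3)·8 + (1/3)·8 + (1/3)·7 = 23/3
s4: (1/3)·7 + (1/3)·2 + (1/3)·4 = 13/3
Highest expected payoff is 23/3, from s3.

s3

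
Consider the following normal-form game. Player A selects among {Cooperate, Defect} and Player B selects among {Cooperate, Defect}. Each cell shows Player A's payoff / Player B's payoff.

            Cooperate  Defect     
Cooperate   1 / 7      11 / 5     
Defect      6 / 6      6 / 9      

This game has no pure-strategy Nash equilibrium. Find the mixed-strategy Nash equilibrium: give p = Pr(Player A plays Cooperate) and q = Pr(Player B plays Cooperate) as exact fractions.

In a mixed NE each player is indifferent between their pure strategies, so the opponent's mix sets the indifference.
Player B indifferent between Cooperate and Defect: p·7 + (1−p)·6 = p·5 + (1−p)·9 ⟹ 6 + 1p = 9 + (-4)p ⟹ p = 3/5.
Player A indifferent between Cooperate and Defect: q·1 + (1−q)·11 = q·6 + (1−q)·6 ⟹ 11 + (-10)q = 6 + 0q ⟹ q = 1/2.

p = 3/5, q = 1/2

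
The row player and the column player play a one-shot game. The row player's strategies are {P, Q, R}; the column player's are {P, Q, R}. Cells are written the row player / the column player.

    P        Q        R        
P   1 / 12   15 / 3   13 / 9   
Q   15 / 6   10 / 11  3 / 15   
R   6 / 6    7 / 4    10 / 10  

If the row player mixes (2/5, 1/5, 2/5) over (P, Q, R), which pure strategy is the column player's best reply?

R

The column player's best reply maximizes expected payoff against the mix.
P: (2/5)·12 + (1/5)·6 + (2/5)·6 = 42/5
Q: (2/5)·3 + (1/5)·11 + (2/5)·4 = 5
R: (2/5)·9 + (1/5)·15 + (2/5)·10 = 53/5
Highest expected payoff is 53/5, from R.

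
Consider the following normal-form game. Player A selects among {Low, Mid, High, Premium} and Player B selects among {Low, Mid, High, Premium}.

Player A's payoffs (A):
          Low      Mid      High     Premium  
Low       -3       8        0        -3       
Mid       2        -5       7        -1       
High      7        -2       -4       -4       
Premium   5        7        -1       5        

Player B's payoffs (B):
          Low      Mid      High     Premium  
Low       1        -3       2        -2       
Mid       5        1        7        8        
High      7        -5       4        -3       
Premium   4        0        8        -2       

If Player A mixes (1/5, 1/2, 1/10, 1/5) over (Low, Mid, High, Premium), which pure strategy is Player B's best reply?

Player B's best reply maximizes expected payoff against the mix.
Low: (1/5)·1 + (1/2)·5 + (1/10)·7 + (1/5)·4 = 21/5
Mid: (1/5)·(-3) + (1/2)·1 + (1/10)·(-5) + (1/5)·0 = -3/5
High: (1/5)·2 + (1/2)·7 + (1/10)·4 + (1/5)·8 = 59/10
Premium: (1/5)·(-2) + (1/2)·8 + (1/10)·(-3) + (1/5)·(-2) = 29/10
Highest expected payoff is 59/10, from High.

High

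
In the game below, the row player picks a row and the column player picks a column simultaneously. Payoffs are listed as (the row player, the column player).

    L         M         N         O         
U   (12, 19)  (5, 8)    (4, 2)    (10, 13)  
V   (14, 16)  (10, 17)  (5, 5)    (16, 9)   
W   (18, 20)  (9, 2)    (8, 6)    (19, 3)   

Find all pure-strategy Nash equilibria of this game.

Check mutual best responses: a cell is a NE iff neither player can gain by unilaterally deviating.
The row player's best responses — vs L: W (payoff 18); vs M: V (payoff 10); vs N: W (payoff 8); vs O: W (payoff 19).
The column player's best responses — vs U: L (payoff 19); vs V: M (payoff 17); vs W: L (payoff 20).
Mutual best responses occur at (V, M) and (W, L); at each, neither player gains by switching.

(V, M) and (W, L)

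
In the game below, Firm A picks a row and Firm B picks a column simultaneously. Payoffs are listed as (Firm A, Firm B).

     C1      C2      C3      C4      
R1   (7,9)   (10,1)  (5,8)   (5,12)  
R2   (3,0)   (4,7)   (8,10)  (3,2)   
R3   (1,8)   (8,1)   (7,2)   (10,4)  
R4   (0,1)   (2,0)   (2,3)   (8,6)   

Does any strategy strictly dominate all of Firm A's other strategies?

Check whether one of Firm A's strategies beats all alternatives regardless of what the opponent does.
R1 is not dominant: against C3, R2 gives 8 > 5.
R2 is not dominant: against C1, R1 gives 7 > 3.
R3 is not dominant: against C1, R1 gives 7 > 1.
R4 is not dominant: against C1, R1 gives 7 > 0.
No single strategy is best against every opponent action.

No strictly dominant strategy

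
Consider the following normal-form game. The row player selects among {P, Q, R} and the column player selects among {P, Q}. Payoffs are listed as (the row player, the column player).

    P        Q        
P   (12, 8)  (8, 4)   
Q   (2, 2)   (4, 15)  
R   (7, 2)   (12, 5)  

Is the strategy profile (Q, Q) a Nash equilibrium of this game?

No

Holding the column player at Q: the row player gets 4 from Q but could get 12 by switching to R. The row player has a profitable deviation.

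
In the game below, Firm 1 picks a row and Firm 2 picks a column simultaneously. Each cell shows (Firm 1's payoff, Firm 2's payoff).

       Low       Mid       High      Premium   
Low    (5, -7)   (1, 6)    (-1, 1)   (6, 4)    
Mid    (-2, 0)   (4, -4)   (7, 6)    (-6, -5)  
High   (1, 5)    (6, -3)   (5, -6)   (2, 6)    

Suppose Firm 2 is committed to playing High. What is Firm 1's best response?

With Firm 2 fixed at High, Firm 1's payoffs are: Low → -1, Mid → 7, High → 5.
The maximum is 7, achieved by Mid.

Mid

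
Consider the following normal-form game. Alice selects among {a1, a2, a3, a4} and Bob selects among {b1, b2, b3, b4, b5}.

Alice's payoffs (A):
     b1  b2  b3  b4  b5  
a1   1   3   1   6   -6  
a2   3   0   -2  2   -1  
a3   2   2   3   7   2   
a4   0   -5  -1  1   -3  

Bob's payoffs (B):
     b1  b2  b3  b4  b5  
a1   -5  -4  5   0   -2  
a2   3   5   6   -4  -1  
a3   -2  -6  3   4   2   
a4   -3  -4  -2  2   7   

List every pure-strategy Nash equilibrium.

A profile is a Nash equilibrium when each player is best-responding to the other.
Alice's best responses — vs b1: a2 (payoff 3); vs b2: a1 (payoff 3); vs b3: a3 (payoff 3); vs b4: a3 (payoff 7); vs b5: a3 (payoff 2).
Bob's best responses — vs a1: b3 (payoff 5); vs a2: b3 (payoff 6); vs a3: b4 (payoff 4); vs a4: b5 (payoff 7).
The only mutual best response is (a3, b4); neither player gains by switching there.

(a3, b4)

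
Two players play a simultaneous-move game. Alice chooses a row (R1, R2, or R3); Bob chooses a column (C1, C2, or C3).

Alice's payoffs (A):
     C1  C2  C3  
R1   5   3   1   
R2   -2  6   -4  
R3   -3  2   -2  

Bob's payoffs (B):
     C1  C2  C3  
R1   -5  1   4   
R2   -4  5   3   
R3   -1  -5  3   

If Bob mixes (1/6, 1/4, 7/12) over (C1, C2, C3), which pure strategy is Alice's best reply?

R1

Alice's best reply maximizes expected payoff against the mix.
R1: (1/6)·5 + (1/4)·3 + (7/12)·1 = 13/6
R2: (1/6)·(-2) + (1/4)·6 + (7/12)·(-4) = -7/6
R3: (1/6)·(-3) + (1/4)·2 + (7/12)·(-2) = -7/6
Highest expected payoff is 13/6, from R1.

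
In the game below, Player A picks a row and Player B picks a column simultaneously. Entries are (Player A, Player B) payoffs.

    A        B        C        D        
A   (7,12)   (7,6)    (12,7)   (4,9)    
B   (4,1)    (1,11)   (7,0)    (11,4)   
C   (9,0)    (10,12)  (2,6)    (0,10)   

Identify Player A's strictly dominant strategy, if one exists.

No strictly dominant strategy

Check whether one of Player A's strategies beats all alternatives regardless of what the opponent does.
A is not dominant: against A, C gives 9 > 7.
B is not dominant: against A, A gives 7 > 4.
C is not dominant: against C, A gives 12 > 2.
No single strategy is best against every opponent action.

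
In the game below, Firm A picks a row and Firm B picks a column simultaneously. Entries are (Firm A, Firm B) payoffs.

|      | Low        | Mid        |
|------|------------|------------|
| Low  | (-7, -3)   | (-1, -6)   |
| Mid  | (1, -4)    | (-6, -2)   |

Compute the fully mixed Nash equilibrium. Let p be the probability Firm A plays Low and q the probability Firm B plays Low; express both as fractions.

p = 2/5, q = 5/13

In a mixed NE each player is indifferent between their pure strategies, so the opponent's mix sets the indifference.
Firm B indifferent between Low and Mid: p·(-3) + (1−p)·(-4) = p·(-6) + (1−p)·(-2) ⟹ (-4) + 1p = (-2) + (-4)p ⟹ p = 2/5.
Firm A indifferent between Low and Mid: q·(-7) + (1−q)·(-1) = q·1 + (1−q)·(-6) ⟹ (-1) + (-6)q = (-6) + 7q ⟹ q = 5/13.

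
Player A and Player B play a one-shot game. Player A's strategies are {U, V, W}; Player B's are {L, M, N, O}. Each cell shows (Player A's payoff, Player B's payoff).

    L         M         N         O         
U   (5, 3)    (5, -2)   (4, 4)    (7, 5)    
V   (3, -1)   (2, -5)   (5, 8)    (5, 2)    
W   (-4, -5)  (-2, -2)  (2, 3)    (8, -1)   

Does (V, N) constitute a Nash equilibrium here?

Yes

Holding Player B at N: Player A gets 5 from V, versus 4 from U, 2 from W. No profitable deviation for Player A.
Holding Player A at V: Player B gets 8 from N, versus -1 from L, -5 from M, 2 from O. No profitable deviation for Player B either.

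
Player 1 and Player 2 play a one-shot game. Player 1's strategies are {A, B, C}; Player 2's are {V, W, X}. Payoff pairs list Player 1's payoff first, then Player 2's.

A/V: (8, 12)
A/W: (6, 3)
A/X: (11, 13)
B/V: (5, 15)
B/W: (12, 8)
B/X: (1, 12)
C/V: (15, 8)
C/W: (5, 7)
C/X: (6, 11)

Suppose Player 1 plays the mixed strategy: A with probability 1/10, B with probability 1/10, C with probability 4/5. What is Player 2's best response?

X

Player 2's best reply maximizes expected payoff against the mix.
V: (1/10)·12 + (1/10)·15 + (4/5)·8 = 91/10
W: (1/10)·3 + (1/10)·8 + (4/5)·7 = 67/10
X: (1/10)·13 + (1/10)·12 + (4/5)·11 = 113/10
Highest expected payoff is 113/10, from X.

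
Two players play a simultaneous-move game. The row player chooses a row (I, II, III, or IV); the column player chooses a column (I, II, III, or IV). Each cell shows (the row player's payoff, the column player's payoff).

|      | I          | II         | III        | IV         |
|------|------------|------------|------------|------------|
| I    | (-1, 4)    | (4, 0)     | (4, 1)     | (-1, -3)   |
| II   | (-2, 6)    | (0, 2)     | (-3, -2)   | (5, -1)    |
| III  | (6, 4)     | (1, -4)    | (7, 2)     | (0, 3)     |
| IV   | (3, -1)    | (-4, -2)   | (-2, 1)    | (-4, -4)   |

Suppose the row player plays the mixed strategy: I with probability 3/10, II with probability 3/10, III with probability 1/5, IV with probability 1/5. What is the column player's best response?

I

The column player's best reply maximizes expected payoff against the mix.
I: (3/10)·4 + (3/10)·6 + (1/5)·4 + (1/5)·(-1) = 18/5
II: (3/10)·0 + (3/10)·2 + (1/5)·(-4) + (1/5)·(-2) = -3/5
III: (3/10)·1 + (3/10)·(-2) + (1/5)·2 + (1/5)·1 = 3/10
IV: (3/10)·(-3) + (3/10)·(-1) + (1/5)·3 + (1/5)·(-4) = -7/5
Highest expected payoff is 18/5, from I.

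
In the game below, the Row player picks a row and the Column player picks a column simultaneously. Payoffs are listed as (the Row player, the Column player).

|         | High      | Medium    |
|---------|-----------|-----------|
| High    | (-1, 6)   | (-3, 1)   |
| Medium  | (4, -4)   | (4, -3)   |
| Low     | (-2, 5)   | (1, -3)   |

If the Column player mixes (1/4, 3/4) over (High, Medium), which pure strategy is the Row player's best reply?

Compute the Row player's expected payoff from each pure strategy against the given mix.
High: (1/4)·(-1) + (3/4)·(-3) = -5/2
Medium: (1/4)·4 + (3/4)·4 = 4
Low: (1/4)·(-2) + (3/4)·1 = 1/4
Highest expected payoff is 4, from Medium.

Medium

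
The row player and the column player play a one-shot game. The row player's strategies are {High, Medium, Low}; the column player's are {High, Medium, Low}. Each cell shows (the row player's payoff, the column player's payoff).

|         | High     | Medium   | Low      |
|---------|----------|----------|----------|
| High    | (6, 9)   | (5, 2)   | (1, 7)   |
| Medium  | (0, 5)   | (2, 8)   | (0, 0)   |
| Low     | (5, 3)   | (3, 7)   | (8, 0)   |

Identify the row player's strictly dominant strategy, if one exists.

None

A strategy is strictly dominant if it gives the row player a strictly higher payoff than every other strategy, against every choice by the opponent.
High is not dominant: against Low, Low gives 8 > 1.
Medium is not dominant: against High, High gives 6 > 0.
Low is not dominant: against High, High gives 6 > 5.
No single strategy is best against every opponent action.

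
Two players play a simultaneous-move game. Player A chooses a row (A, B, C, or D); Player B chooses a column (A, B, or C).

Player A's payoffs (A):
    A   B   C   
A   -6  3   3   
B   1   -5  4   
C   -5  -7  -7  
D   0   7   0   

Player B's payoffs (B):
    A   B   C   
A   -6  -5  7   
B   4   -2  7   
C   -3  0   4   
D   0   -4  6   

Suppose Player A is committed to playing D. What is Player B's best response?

C

With Player A fixed at D, Player B's payoffs are: A → 0, B → -4, C → 6.
The maximum is 6, achieved by C.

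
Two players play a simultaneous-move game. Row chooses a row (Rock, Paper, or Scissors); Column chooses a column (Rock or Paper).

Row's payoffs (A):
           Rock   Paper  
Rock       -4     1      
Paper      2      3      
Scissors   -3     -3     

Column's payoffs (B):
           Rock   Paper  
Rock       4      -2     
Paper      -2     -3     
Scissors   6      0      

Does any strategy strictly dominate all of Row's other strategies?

Check whether one of Row's strategies beats all alternatives regardless of what the opponent does.
Paper strictly dominates: vs Rock: 2 > each of {-4, -3}; vs Paper: 3 > each of {1, -3}.

Paper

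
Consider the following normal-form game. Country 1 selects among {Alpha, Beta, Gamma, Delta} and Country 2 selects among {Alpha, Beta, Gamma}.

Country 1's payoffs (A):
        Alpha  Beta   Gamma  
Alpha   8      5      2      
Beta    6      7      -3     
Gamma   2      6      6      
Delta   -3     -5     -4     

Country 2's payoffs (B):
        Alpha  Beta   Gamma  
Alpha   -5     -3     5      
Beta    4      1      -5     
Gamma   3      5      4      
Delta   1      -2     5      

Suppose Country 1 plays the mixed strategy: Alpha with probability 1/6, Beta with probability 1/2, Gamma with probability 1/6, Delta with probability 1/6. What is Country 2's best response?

Alpha

Compute Country 2's expected payoff from each pure strategy against the given mix.
Alpha: (1/6)·(-5) + (1/2)·4 + (1/6)·3 + (1/6)·1 = 11/6
Beta: (1/6)·(-3) + (1/2)·1 + (1/6)·5 + (1/6)·(-2) = 1/2
Gamma: (1/6)·5 + (1/2)·(-5) + (1/6)·4 + (1/6)·5 = -1/6
Highest expected payoff is 11/6, from Alpha.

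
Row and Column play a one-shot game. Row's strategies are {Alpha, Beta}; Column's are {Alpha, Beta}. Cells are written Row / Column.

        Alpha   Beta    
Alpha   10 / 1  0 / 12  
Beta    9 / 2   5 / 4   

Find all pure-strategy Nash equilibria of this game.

Find each player's best response to every opponent strategy; NE are the intersections.
Row's best responses — vs Alpha: Alpha (payoff 10); vs Beta: Beta (payoff 5).
Column's best responses — vs Alpha: Beta (payoff 12); vs Beta: Beta (payoff 4).
The only mutual best response is (Beta, Beta); neither player gains by switching there.

(Beta, Beta)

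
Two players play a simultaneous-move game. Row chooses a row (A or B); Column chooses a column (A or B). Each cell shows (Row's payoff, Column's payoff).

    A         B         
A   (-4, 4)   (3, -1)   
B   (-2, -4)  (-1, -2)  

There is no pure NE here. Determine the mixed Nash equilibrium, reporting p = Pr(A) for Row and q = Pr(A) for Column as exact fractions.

In a mixed NE each player is indifferent between their pure strategies, so the opponent's mix sets the indifference.
Column indifferent between A and B: p·4 + (1−p)·(-4) = p·(-1) + (1−p)·(-2) ⟹ (-4) + 8p = (-2) + 1p ⟹ p = 2/7.
Row indifferent between A and B: q·(-4) + (1−q)·3 = q·(-2) + (1−q)·(-1) ⟹ 3 + (-7)q = (-1) + (-1)q ⟹ q = 2/3.

p = 2/7, q = 2/3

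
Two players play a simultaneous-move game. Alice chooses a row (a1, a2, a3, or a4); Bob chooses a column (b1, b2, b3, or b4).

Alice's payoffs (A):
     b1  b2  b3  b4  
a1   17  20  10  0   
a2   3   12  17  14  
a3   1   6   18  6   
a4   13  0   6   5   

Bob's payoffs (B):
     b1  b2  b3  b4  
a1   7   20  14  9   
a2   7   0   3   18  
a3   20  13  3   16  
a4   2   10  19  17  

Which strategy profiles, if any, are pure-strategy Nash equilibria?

A profile is a Nash equilibrium when each player is best-responding to the other.
Alice's best responses — vs b1: a1 (payoff 17); vs b2: a1 (payoff 20); vs b3: a3 (payoff 18); vs b4: a2 (payoff 14).
Bob's best responses — vs a1: b2 (payoff 20); vs a2: b4 (payoff 18); vs a3: b1 (payoff 20); vs a4: b3 (payoff 19).
Mutual best responses occur at (a1, b2) and (a2, b4); at each, neither player gains by switching.

(a1, b2) and (a2, b4)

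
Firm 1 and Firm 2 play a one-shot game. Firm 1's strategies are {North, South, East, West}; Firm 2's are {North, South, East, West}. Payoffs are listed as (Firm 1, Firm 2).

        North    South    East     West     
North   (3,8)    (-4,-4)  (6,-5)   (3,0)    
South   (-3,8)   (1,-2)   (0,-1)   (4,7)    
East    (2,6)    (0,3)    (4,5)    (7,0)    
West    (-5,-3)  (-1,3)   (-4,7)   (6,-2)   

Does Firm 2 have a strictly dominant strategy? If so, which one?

No strictly dominant strategy

A strategy is strictly dominant if it gives Firm 2 a strictly higher payoff than every other strategy, against every choice by the opponent.
North is not dominant: against West, South gives 3 > -3.
South is not dominant: against North, North gives 8 > -4.
East is not dominant: against North, North gives 8 > -5.
West is not dominant: against North, North gives 8 > 0.
No single strategy is best against every opponent action.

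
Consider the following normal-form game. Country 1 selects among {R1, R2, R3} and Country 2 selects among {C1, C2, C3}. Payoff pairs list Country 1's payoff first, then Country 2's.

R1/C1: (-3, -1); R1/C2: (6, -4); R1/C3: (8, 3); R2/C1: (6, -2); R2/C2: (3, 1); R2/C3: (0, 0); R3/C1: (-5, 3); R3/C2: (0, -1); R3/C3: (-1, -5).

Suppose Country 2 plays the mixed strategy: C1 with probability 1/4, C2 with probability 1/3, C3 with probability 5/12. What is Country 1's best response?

Country 1's best reply maximizes expected payoff against the mix.
R1: (1/4)·(-3) + (1/3)·6 + (5/12)·8 = 55/12
R2: (1/4)·6 + (1/3)·3 + (5/12)·0 = 5/2
R3: (1/4)·(-5) + (1/3)·0 + (5/12)·(-1) = -5/3
Highest expected payoff is 55/12, from R1.

R1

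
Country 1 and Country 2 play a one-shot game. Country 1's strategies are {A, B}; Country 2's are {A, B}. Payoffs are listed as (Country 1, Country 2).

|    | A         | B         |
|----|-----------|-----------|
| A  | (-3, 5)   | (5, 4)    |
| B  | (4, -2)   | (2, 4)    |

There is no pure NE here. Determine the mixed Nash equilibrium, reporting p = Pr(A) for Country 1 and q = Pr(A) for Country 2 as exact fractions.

p = 6/7, q = 3/10

Each player's mixing probability is pinned down by making the *other* player indifferent.
Country 2 indifferent between A and B: p·5 + (1−p)·(-2) = p·4 + (1−p)·4 ⟹ (-2) + 7p = 4 + 0p ⟹ p = 6/7.
Country 1 indifferent between A and B: q·(-3) + (1−q)·5 = q·4 + (1−q)·2 ⟹ 5 + (-8)q = 2 + 2q ⟹ q = 3/10.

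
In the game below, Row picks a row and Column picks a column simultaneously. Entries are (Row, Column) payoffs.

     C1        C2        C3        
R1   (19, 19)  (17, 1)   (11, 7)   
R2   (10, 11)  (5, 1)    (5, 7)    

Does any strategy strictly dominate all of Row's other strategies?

A strategy is strictly dominant if it gives Row a strictly higher payoff than every other strategy, against every choice by the opponent.
R1 strictly dominates: vs C1: 19 > 10; vs C2: 17 > 5; vs C3: 11 > 5.

R1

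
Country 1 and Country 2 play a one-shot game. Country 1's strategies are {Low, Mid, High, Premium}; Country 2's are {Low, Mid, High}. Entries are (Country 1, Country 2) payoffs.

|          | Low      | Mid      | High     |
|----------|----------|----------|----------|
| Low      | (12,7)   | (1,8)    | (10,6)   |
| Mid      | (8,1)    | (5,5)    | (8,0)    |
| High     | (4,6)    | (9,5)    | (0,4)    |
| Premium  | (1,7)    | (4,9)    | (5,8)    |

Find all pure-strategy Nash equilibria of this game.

None

Find each player's best response to every opponent strategy; NE are the intersections.
Country 1's best responses — vs Low: Low (payoff 12); vs Mid: High (payoff 9); vs High: Low (payoff 10).
Country 2's best responses — vs Low: Mid (payoff 8); vs Mid: Mid (payoff 5); vs High: Low (payoff 6); vs Premium: Mid (payoff 9).
No cell has both players best-responding. For instance, Country 1's best reply to Mid is High, but against High Country 2 prefers Low over Mid.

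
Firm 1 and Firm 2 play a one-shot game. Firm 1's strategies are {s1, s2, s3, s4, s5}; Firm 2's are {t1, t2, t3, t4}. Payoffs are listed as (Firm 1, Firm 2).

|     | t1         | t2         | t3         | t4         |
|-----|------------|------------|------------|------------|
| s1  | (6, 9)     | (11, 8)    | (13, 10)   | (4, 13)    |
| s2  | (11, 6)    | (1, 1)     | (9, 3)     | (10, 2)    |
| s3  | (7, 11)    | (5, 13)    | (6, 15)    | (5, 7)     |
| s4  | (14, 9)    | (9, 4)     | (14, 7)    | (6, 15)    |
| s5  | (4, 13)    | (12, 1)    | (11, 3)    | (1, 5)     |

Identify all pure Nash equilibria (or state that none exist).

None

Check mutual best responses: a cell is a NE iff neither player can gain by unilaterally deviating.
Firm 1's best responses — vs t1: s4 (payoff 14); vs t2: s5 (payoff 12); vs t3: s4 (payoff 14); vs t4: s2 (payoff 10).
Firm 2's best responses — vs s1: t4 (payoff 13); vs s2: t1 (payoff 6); vs s3: t3 (payoff 15); vs s4: t4 (payoff 15); vs s5: t1 (payoff 13).
No cell has both players best-responding. For instance, Firm 1's best reply to t2 is s5, but against s5 Firm 2 prefers t1 over t2.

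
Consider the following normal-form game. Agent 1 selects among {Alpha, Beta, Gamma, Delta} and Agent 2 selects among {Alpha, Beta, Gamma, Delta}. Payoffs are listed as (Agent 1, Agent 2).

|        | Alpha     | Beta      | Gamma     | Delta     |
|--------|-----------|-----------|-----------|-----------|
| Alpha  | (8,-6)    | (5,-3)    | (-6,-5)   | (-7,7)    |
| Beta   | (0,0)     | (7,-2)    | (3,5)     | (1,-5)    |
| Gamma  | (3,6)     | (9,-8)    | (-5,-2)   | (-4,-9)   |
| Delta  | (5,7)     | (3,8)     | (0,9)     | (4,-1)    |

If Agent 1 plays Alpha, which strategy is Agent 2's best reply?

With Agent 1 fixed at Alpha, Agent 2's payoffs are: Alpha → -6, Beta → -3, Gamma → -5, Delta → 7.
The maximum is 7, achieved by Delta.

Delta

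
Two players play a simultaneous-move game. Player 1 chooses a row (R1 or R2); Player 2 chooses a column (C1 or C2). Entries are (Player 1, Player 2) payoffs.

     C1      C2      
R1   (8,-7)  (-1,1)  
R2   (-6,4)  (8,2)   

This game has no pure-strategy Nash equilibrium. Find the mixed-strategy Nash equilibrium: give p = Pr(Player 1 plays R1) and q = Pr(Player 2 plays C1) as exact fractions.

In a mixed NE each player is indifferent between their pure strategies, so the opponent's mix sets the indifference.
Player 2 indifferent between C1 and C2: p·(-7) + (1−p)·4 = p·1 + (1−p)·2 ⟹ 4 + (-11)p = 2 + (-1)p ⟹ p = 1/5.
Player 1 indifferent between R1 and R2: q·8 + (1−q)·(-1) = q·(-6) + (1−q)·8 ⟹ (-1) + 9q = 8 + (-14)q ⟹ q = 9/23.

p = 1/5, q = 9/23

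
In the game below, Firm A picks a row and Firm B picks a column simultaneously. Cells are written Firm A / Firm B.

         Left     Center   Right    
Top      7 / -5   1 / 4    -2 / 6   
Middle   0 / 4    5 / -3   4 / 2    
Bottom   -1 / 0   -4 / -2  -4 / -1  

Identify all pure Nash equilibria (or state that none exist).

No pure-strategy Nash equilibrium

Find each player's best response to every opponent strategy; NE are the intersections.
Firm A's best responses — vs Left: Top (payoff 7); vs Center: Middle (payoff 5); vs Right: Middle (payoff 4).
Firm B's best responses — vs Top: Right (payoff 6); vs Middle: Left (payoff 4); vs Bottom: Left (payoff 0).
No cell has both players best-responding. For instance, Firm A's best reply to Center is Middle, but against Middle Firm B prefers Left over Center.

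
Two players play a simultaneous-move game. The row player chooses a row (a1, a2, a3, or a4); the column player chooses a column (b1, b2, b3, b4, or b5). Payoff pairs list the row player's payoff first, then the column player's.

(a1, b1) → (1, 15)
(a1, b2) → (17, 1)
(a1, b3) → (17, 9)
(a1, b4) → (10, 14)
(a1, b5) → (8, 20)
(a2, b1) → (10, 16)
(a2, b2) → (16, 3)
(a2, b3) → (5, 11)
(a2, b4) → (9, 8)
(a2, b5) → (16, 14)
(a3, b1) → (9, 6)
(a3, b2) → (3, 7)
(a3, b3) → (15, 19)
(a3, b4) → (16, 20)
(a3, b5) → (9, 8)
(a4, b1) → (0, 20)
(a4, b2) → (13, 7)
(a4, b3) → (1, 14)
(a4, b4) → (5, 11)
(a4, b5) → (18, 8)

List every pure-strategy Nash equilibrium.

Check mutual best responses: a cell is a NE iff neither player can gain by unilaterally deviating.
The row player's best responses — vs b1: a2 (payoff 10); vs b2: a1 (payoff 17); vs b3: a1 (payoff 17); vs b4: a3 (payoff 16); vs b5: a4 (payoff 18).
The column player's best responses — vs a1: b5 (payoff 20); vs a2: b1 (payoff 16); vs a3: b4 (payoff 20); vs a4: b1 (payoff 20).
Mutual best responses occur at (a2, b1) and (a3, b4); at each, neither player gains by switching.

(a2, b1) and (a3, b4)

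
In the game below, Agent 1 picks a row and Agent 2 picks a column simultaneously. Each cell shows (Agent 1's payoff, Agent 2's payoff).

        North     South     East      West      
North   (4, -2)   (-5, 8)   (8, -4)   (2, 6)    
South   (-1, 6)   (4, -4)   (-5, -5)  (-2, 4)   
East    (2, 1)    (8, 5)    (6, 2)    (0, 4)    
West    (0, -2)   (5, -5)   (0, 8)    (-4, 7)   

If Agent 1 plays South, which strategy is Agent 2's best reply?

With Agent 1 fixed at South, Agent 2's payoffs are: North → 6, South → -4, East → -5, West → 4.
The maximum is 6, achieved by North.

North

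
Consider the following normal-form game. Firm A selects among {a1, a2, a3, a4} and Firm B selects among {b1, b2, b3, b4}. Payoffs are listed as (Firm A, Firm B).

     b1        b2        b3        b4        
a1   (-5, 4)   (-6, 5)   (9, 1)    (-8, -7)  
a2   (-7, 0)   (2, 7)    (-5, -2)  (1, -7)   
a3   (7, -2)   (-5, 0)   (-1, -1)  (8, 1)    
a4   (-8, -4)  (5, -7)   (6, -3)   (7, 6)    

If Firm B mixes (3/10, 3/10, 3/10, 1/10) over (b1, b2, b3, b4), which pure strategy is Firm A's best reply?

Firm A's best reply maximizes expected payoff against the mix.
a1: (3/10)·(-5) + (3/10)·(-6) + (3/10)·9 + (1/10)·(-8) = -7/5
a2: (3/10)·(-7) + (3/10)·2 + (3/10)·(-5) + (1/10)·1 = -29/10
a3: (3/10)·7 + (3/10)·(-5) + (3/10)·(-1) + (1/10)·8 = 11/10
a4: (3/10)·(-8) + (3/10)·5 + (3/10)·6 + (1/10)·7 = 8/5
Highest expected payoff is 8/5, from a4.

a4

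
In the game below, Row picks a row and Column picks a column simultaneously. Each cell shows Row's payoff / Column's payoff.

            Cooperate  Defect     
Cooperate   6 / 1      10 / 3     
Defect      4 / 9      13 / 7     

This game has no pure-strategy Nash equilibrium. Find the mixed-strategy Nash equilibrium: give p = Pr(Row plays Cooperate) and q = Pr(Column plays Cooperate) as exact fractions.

Each player's mixing probability is pinned down by making the *other* player indifferent.
Column indifferent between Cooperate and Defect: p·1 + (1−p)·9 = p·3 + (1−p)·7 ⟹ 9 + (-8)p = 7 + (-4)p ⟹ p = 1/2.
Row indifferent between Cooperate and Defect: q·6 + (1−q)·10 = q·4 + (1−q)·13 ⟹ 10 + (-4)q = 13 + (-9)q ⟹ q = 3/5.

p = 1/2, q = 3/5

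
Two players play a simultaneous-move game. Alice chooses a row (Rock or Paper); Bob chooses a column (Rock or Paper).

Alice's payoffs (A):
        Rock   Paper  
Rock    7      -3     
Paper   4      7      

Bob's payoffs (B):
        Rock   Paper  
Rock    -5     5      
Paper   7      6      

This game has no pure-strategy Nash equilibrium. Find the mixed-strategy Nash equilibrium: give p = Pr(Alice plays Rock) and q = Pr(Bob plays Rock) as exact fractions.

p = 1/11, q = 10/13

Each player's mixing probability is pinned down by making the *other* player indifferent.
Bob indifferent between Rock and Paper: p·(-5) + (1−p)·7 = p·5 + (1−p)·6 ⟹ 7 + (-12)p = 6 + (-1)p ⟹ p = 1/11.
Alice indifferent between Rock and Paper: q·7 + (1−q)·(-3) = q·4 + (1−q)·7 ⟹ (-3) + 10q = 7 + (-3)q ⟹ q = 10/13.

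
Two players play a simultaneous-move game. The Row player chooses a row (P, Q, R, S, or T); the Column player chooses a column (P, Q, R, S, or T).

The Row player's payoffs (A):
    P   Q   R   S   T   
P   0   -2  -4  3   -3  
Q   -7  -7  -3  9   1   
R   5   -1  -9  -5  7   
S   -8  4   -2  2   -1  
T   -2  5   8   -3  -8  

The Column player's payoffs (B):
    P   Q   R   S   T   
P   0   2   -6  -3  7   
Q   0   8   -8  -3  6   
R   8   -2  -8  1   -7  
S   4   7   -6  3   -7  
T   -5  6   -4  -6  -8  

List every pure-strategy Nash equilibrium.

Check mutual best responses: a cell is a NE iff neither player can gain by unilaterally deviating.
The Row player's best responses — vs P: R (payoff 5); vs Q: T (payoff 5); vs R: T (payoff 8); vs S: Q (payoff 9); vs T: R (payoff 7).
The Column player's best responses — vs P: T (payoff 7); vs Q: Q (payoff 8); vs R: P (payoff 8); vs S: Q (payoff 7); vs T: Q (payoff 6).
Mutual best responses occur at (R, P) and (T, Q); at each, neither player gains by switching.

(R, P) and (T, Q)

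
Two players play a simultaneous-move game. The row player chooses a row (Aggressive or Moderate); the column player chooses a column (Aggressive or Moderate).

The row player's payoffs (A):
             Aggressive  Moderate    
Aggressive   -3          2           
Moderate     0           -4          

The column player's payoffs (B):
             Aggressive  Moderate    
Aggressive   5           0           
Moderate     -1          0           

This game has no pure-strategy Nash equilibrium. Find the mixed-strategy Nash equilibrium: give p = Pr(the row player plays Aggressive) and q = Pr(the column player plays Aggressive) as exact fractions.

Each player's mixing probability is pinned down by making the *other* player indifferent.
The column player indifferent between Aggressive and Moderate: p·5 + (1−p)·(-1) = p·0 + (1−p)·0 ⟹ (-1) + 6p = 0 + 0p ⟹ p = 1/6.
The row player indifferent between Aggressive and Moderate: q·(-3) + (1−q)·2 = q·0 + (1−q)·(-4) ⟹ 2 + (-5)q = (-4) + 4q ⟹ q = 2/3.

p = 1/6, q = 2/3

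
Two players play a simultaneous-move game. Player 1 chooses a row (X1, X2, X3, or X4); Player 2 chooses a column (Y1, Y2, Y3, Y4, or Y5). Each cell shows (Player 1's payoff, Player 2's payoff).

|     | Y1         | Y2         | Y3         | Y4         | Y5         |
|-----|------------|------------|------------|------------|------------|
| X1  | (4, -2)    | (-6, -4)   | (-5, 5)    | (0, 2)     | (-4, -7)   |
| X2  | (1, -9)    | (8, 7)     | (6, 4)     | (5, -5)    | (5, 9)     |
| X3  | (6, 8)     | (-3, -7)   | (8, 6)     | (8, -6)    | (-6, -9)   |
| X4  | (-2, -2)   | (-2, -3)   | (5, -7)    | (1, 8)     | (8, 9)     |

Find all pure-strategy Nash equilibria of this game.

(X3, Y1) and (X4, Y5)

A profile is a Nash equilibrium when each player is best-responding to the other.
Player 1's best responses — vs Y1: X3 (payoff 6); vs Y2: X2 (payoff 8); vs Y3: X3 (payoff 8); vs Y4: X3 (payoff 8); vs Y5: X4 (payoff 8).
Player 2's best responses — vs X1: Y3 (payoff 5); vs X2: Y5 (payoff 9); vs X3: Y1 (payoff 8); vs X4: Y5 (payoff 9).
Mutual best responses occur at (X3, Y1) and (X4, Y5); at each, neither player gains by switching.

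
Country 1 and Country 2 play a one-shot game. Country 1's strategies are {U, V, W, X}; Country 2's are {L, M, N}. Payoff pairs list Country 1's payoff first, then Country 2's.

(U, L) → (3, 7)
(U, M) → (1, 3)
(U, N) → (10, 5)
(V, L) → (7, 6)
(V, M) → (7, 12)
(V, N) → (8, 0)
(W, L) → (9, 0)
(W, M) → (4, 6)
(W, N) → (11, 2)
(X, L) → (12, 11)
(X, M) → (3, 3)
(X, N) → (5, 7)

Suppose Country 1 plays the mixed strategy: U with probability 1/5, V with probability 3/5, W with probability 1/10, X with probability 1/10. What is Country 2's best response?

M

Country 2's best reply maximizes expected payoff against the mix.
L: (1/5)·7 + (3/5)·6 + (1/10)·0 + (1/10)·11 = 61/10
M: (1/5)·3 + (3/5)·12 + (1/10)·6 + (1/10)·3 = 87/10
N: (1/5)·5 + (3/5)·0 + (1/10)·2 + (1/10)·7 = 19/10
Highest expected payoff is 87/10, from M.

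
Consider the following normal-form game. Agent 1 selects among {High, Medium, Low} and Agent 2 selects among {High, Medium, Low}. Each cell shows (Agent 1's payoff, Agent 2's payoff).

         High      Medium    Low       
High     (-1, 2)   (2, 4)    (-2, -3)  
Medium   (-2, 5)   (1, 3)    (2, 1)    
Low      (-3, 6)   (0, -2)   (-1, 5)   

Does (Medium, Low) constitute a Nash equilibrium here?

No

Holding Agent 2 at Low: Agent 1 gets 2 from Medium, versus -2 from High, -1 from Low. No profitable deviation for Agent 1.
Holding Agent 1 at Medium: Agent 2 gets 1 from Low but could get 5 by switching to High. Agent 2 has a profitable deviation.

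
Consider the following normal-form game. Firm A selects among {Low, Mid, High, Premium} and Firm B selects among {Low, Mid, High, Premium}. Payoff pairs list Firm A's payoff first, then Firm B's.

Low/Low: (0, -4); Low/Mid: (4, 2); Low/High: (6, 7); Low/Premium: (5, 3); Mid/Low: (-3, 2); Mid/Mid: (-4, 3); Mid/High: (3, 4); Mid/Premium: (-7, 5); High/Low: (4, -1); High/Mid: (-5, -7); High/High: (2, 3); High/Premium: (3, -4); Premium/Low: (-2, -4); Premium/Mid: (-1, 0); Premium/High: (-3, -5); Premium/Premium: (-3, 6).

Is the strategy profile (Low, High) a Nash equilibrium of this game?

Yes

Holding Firm B at High: Firm A gets 6 from Low, versus 3 from Mid, 2 from High, -3 from Premium. No profitable deviation for Firm A.
Holding Firm A at Low: Firm B gets 7 from High, versus -4 from Low, 2 from Mid, 3 from Premium. No profitable deviation for Firm B either.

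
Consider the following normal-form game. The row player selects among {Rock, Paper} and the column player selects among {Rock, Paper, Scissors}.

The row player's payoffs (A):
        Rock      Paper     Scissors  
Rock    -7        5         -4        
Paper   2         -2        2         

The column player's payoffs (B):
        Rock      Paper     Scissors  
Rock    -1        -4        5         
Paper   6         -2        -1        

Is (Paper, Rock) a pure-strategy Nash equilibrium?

Yes

Holding the column player at Rock: the row player gets 2 from Paper, versus -7 from Rock. No profitable deviation for the row player.
Holding the row player at Paper: the column player gets 6 from Rock, versus -2 from Paper, -1 from Scissors. No profitable deviation for the column player either.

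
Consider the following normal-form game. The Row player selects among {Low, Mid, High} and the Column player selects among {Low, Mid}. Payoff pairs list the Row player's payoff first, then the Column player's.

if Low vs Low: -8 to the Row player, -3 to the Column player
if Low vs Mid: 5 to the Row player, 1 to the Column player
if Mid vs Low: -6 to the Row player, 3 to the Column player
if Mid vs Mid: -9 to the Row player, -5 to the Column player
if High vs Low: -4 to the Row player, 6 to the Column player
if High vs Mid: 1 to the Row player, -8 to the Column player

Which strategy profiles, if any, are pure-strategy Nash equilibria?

Find each player's best response to every opponent strategy; NE are the intersections.
The Row player's best responses — vs Low: High (payoff -4); vs Mid: Low (payoff 5).
The Column player's best responses — vs Low: Mid (payoff 1); vs Mid: Low (payoff 3); vs High: Low (payoff 6).
Mutual best responses occur at (Low, Mid) and (High, Low); at each, neither player gains by switching.

(Low, Mid) and (High, Low)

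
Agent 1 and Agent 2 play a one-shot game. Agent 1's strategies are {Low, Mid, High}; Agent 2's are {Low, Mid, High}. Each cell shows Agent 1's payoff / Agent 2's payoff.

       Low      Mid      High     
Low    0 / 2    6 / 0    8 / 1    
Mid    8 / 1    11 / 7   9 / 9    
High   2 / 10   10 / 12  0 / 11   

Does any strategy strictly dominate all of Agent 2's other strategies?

Check whether one of Agent 2's strategies beats all alternatives regardless of what the opponent does.
Low is not dominant: against Mid, Mid gives 7 > 1.
Mid is not dominant: against Low, Low gives 2 > 0.
High is not dominant: against Low, Low gives 2 > 1.
No single strategy is best against every opponent action.

No strictly dominant strategy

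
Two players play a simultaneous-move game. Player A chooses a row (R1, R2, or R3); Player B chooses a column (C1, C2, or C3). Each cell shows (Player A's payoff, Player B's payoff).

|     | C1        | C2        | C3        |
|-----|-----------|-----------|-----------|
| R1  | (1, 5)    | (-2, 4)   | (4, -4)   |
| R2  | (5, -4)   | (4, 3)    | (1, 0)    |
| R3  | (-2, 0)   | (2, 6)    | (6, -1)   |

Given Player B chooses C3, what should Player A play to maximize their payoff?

R3

With Player B fixed at C3, Player A's payoffs are: R1 → 4, R2 → 1, R3 → 6.
The maximum is 6, achieved by R3.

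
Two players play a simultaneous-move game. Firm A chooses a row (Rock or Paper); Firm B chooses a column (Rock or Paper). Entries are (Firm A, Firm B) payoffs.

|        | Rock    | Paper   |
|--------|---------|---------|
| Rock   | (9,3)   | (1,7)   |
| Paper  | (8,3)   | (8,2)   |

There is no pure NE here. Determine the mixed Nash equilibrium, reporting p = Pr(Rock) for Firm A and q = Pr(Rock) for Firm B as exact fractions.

In a mixed NE each player is indifferent between their pure strategies, so the opponent's mix sets the indifference.
Firm B indifferent between Rock and Paper: p·3 + (1−p)·3 = p·7 + (1−p)·2 ⟹ 3 + 0p = 2 + 5p ⟹ p = 1/5.
Firm A indifferent between Rock and Paper: q·9 + (1−q)·1 = q·8 + (1−q)·8 ⟹ 1 + 8q = 8 + 0q ⟹ q = 7/8.

p = 1/5, q = 7/8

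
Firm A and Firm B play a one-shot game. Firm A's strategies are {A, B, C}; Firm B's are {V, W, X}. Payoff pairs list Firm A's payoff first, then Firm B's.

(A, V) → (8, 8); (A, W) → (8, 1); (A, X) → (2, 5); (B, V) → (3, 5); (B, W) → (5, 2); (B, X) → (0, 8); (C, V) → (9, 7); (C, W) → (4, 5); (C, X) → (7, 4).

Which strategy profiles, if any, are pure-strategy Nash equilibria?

A profile is a Nash equilibrium when each player is best-responding to the other.
Firm A's best responses — vs V: C (payoff 9); vs W: A (payoff 8); vs X: C (payoff 7).
Firm B's best responses — vs A: V (payoff 8); vs B: X (payoff 8); vs C: V (payoff 7).
The only mutual best response is (C, V); neither player gains by switching there.

(C, V)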